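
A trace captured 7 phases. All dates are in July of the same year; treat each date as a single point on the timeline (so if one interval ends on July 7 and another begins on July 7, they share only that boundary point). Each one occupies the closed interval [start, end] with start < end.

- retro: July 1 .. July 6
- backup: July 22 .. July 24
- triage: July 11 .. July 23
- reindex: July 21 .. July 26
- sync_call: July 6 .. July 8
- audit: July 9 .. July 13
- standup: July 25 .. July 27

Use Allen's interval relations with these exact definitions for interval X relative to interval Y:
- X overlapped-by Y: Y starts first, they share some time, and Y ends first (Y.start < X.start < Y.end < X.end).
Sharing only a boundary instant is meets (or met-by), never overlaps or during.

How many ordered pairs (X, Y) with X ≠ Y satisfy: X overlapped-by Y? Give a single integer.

Checking all 42 ordered pairs for relation 'overlapped-by'; matching pairs in alphabetical order:
(backup, triage): backup overlapped-by triage ✓
(reindex, triage): reindex overlapped-by triage ✓
(standup, reindex): standup overlapped-by reindex ✓
(triage, audit): triage overlapped-by audit ✓
Count: 4.

4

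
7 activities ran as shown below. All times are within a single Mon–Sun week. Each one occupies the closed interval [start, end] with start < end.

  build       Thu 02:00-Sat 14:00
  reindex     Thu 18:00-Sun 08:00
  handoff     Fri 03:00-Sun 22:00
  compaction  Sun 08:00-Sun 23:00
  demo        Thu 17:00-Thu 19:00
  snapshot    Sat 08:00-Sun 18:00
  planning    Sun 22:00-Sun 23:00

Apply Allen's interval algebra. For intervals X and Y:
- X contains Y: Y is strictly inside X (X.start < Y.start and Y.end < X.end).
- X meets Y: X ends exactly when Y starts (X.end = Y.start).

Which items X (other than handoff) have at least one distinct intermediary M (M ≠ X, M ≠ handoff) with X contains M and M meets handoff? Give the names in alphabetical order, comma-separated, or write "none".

none

Target handoff = [Fri 03:00, Sun 22:00].
Intermediaries M with M meets handoff: none.
Union: none.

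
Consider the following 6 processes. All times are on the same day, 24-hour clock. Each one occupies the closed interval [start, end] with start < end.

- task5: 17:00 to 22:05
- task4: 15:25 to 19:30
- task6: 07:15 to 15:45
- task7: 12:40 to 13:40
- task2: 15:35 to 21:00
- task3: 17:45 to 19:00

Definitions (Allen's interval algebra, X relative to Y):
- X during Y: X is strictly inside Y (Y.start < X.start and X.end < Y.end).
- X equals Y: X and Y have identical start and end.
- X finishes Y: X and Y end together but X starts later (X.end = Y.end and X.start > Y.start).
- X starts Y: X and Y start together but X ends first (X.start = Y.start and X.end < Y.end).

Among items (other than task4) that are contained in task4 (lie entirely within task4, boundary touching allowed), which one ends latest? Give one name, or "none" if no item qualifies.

Target task4 = [15:25, 19:30].
task2 [15:35, 21:00] → overlapped-by → excluded.
task3 [17:45, 19:00] → during → candidate.
task5 [17:00, 22:05] → overlapped-by → excluded.
task6 [07:15, 15:45] → overlaps → excluded.
task7 [12:40, 13:40] → before → excluded.
Among candidates, latest end is 19:00 → task3.

task3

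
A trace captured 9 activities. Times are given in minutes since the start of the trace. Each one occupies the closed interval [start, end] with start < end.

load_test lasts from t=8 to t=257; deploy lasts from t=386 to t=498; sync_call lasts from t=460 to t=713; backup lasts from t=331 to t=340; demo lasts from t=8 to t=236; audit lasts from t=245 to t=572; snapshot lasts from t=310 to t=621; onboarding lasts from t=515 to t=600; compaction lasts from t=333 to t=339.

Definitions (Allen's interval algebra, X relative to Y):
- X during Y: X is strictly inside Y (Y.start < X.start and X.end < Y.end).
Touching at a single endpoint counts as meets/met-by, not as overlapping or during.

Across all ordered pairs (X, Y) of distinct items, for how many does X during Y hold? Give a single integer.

9

Checking all 72 ordered pairs for relation 'during'; matching pairs in alphabetical order:
(backup, audit): backup during audit ✓
(backup, snapshot): backup during snapshot ✓
(compaction, audit): compaction during audit ✓
(compaction, backup): compaction during backup ✓
(compaction, snapshot): compaction during snapshot ✓
(deploy, audit): deploy during audit ✓
(deploy, snapshot): deploy during snapshot ✓
(onboarding, snapshot): onboarding during snapshot ✓
(onboarding, sync_call): onboarding during sync_call ✓
Count: 9.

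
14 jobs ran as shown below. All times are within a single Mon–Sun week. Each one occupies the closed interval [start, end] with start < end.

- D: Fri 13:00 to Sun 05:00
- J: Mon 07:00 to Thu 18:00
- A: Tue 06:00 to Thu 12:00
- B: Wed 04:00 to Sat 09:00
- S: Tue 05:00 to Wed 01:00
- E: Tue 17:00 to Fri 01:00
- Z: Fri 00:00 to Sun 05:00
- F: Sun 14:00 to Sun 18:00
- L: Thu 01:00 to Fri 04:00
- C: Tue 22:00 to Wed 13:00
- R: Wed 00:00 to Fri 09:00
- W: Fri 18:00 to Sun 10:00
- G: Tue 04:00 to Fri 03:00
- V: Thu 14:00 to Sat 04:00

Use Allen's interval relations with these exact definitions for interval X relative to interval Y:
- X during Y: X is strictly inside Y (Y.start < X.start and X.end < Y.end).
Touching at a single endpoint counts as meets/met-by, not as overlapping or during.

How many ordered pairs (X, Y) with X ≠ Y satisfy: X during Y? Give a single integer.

12

Checking all 182 ordered pairs for relation 'during'; matching pairs in alphabetical order:
(A, G): A during G ✓
(A, J): A during J ✓
(C, A): C during A ✓
(C, E): C during E ✓
(C, G): C during G ✓
(C, J): C during J ✓
(E, G): E during G ✓
(L, B): L during B ✓
(L, R): L during R ✓
(S, G): S during G ✓
(S, J): S during J ✓
(V, B): V during B ✓
Count: 12.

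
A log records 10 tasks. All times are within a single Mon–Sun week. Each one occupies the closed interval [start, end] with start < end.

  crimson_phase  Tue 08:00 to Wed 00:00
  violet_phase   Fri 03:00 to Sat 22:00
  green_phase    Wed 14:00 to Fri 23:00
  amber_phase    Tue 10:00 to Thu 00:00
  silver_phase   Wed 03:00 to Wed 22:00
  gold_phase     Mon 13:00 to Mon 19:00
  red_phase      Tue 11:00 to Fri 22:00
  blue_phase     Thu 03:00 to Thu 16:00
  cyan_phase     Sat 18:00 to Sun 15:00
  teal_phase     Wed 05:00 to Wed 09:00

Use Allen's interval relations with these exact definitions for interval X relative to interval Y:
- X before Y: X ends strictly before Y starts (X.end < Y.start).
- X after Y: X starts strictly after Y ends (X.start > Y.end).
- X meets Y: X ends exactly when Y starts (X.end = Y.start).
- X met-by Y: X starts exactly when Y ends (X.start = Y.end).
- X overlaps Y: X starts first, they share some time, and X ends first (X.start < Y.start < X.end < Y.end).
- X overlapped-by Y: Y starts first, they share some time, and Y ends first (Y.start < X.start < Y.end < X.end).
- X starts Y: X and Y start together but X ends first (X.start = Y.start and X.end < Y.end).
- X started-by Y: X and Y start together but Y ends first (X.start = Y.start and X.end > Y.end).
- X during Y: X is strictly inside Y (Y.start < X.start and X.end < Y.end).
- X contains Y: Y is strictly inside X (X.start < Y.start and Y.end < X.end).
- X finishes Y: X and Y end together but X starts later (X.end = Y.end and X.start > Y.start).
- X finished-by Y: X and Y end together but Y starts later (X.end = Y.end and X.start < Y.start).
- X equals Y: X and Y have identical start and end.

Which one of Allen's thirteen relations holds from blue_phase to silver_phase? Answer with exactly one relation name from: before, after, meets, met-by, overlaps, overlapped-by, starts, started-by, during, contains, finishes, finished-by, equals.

after

blue_phase = [Thu 03:00, Thu 16:00]; silver_phase = [Wed 03:00, Wed 22:00].
Compare endpoints: blue_phase.start > silver_phase.start, blue_phase.start > silver_phase.end, blue_phase.end > silver_phase.start, blue_phase.end > silver_phase.end.
That pattern is 'after'.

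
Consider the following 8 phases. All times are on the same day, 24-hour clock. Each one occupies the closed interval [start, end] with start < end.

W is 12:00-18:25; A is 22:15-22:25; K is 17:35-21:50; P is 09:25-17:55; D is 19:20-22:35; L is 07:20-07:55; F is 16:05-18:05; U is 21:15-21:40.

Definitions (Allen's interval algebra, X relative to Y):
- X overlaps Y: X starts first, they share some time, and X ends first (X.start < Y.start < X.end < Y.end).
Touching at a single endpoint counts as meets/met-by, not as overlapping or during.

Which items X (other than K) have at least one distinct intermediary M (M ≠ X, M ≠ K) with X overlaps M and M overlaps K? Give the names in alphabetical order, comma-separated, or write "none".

P

Target K = [17:35, 21:50].
Intermediaries M with M overlaps K: F, P, W.
Via F — items with X overlaps F: P.
Via P — items with X overlaps P: none.
Via W — items with X overlaps W: P.
Union: P.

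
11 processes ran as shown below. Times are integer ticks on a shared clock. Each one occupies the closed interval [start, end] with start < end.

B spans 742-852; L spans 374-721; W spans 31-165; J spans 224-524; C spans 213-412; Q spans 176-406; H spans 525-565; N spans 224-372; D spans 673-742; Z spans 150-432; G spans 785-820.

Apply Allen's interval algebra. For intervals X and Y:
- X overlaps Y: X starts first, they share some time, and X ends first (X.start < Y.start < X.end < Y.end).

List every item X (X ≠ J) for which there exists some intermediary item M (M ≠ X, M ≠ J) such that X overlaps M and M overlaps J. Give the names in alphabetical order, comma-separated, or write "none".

Target J = [224, 524].
Intermediaries M with M overlaps J: C, Q, Z.
Via C — items with X overlaps C: Q.
Via Q — items with X overlaps Q: none.
Via Z — items with X overlaps Z: W.
Union: Q, W.

Q, W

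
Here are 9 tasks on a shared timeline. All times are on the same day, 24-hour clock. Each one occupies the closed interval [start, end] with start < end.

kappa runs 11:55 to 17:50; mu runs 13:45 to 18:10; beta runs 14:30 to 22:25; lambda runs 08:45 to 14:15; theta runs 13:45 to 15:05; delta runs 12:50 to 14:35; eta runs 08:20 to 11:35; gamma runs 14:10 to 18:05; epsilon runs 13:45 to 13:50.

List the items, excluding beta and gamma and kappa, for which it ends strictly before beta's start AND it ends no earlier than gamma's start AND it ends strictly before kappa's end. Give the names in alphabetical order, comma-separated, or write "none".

Conditions: its end is strictly before beta's start (X.end < 14:30) AND its end is no earlier than gamma's start (X.end >= 14:10) AND its end is strictly before kappa's end (X.end < 17:50).
delta: end 14:35 < 14:30? ✗; end 14:35 >= 14:10? ✓; end 14:35 < 17:50? ✓ → no.
epsilon: end 13:50 < 14:30? ✓; end 13:50 >= 14:10? ✗; end 13:50 < 17:50? ✓ → no.
eta: end 11:35 < 14:30? ✓; end 11:35 >= 14:10? ✗; end 11:35 < 17:50? ✓ → no.
lambda: end 14:15 < 14:30? ✓; end 14:15 >= 14:10? ✓; end 14:15 < 17:50? ✓ → yes.
mu: end 18:10 < 14:30? ✗; end 18:10 >= 14:10? ✓; end 18:10 < 17:50? ✗ → no.
theta: end 15:05 < 14:30? ✗; end 15:05 >= 14:10? ✓; end 15:05 < 17:50? ✓ → no.
Result: lambda.

lambda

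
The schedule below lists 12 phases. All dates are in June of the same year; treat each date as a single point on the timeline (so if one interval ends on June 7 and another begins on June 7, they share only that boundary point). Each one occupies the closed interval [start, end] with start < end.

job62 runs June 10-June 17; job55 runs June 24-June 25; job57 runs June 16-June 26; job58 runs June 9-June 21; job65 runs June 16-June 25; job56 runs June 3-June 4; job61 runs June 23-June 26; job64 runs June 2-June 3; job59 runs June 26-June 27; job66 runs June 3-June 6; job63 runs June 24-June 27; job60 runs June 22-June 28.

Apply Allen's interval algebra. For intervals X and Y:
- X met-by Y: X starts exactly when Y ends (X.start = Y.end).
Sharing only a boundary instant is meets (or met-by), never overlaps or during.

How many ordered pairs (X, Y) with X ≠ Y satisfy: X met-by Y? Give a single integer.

Checking all 132 ordered pairs for relation 'met-by'; matching pairs in alphabetical order:
(job56, job64): job56 met-by job64 ✓
(job59, job57): job59 met-by job57 ✓
(job59, job61): job59 met-by job61 ✓
(job66, job64): job66 met-by job64 ✓
Count: 4.

4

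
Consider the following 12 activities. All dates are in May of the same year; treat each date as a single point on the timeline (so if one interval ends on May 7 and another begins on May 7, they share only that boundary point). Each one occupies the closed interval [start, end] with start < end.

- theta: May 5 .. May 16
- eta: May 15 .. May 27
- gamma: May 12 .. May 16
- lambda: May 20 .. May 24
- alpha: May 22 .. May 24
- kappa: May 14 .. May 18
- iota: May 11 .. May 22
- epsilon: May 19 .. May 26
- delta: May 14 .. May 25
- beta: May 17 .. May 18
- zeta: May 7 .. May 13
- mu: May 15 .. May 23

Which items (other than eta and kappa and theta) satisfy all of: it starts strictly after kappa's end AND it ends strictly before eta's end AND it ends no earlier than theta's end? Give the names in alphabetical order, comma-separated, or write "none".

Conditions: its start is strictly after kappa's end (X.start > May 18) AND its end is strictly before eta's end (X.end < May 27) AND its end is no earlier than theta's end (X.end >= May 16).
alpha: start May 22 > May 18? ✓; end May 24 < May 27? ✓; end May 24 >= May 16? ✓ → yes.
beta: start May 17 > May 18? ✗; end May 18 < May 27? ✓; end May 18 >= May 16? ✓ → no.
delta: start May 14 > May 18? ✗; end May 25 < May 27? ✓; end May 25 >= May 16? ✓ → no.
epsilon: start May 19 > May 18? ✓; end May 26 < May 27? ✓; end May 26 >= May 16? ✓ → yes.
gamma: start May 12 > May 18? ✗; end May 16 < May 27? ✓; end May 16 >= May 16? ✓ → no.
iota: start May 11 > May 18? ✗; end May 22 < May 27? ✓; end May 22 >= May 16? ✓ → no.
lambda: start May 20 > May 18? ✓; end May 24 < May 27? ✓; end May 24 >= May 16? ✓ → yes.
mu: start May 15 > May 18? ✗; end May 23 < May 27? ✓; end May 23 >= May 16? ✓ → no.
zeta: start May 7 > May 18? ✗; end May 13 < May 27? ✓; end May 13 >= May 16? ✗ → no.
Result: alpha, epsilon, lambda.

alpha, epsilon, lambda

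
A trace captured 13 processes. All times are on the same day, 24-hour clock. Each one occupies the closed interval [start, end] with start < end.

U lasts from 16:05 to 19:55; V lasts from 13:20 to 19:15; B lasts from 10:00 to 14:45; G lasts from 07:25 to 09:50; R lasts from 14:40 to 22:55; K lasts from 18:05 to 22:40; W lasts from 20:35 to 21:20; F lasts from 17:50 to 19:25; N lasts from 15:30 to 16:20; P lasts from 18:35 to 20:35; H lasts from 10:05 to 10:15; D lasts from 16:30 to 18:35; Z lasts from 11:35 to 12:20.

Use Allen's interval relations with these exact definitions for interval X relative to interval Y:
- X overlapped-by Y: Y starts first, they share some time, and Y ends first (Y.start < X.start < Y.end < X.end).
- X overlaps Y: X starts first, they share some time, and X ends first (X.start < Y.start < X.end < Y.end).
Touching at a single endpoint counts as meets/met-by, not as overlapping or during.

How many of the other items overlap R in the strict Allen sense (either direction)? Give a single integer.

Target R = [14:40, 22:55].
B [10:00, 14:45] → overlaps → counts.
D [16:30, 18:35] → during → no.
F [17:50, 19:25] → during → no.
G [07:25, 09:50] → before → no.
H [10:05, 10:15] → before → no.
K [18:05, 22:40] → during → no.
N [15:30, 16:20] → during → no.
P [18:35, 20:35] → during → no.
U [16:05, 19:55] → during → no.
V [13:20, 19:15] → overlaps → counts.
W [20:35, 21:20] → during → no.
Z [11:35, 12:20] → before → no.
Total: 2.

2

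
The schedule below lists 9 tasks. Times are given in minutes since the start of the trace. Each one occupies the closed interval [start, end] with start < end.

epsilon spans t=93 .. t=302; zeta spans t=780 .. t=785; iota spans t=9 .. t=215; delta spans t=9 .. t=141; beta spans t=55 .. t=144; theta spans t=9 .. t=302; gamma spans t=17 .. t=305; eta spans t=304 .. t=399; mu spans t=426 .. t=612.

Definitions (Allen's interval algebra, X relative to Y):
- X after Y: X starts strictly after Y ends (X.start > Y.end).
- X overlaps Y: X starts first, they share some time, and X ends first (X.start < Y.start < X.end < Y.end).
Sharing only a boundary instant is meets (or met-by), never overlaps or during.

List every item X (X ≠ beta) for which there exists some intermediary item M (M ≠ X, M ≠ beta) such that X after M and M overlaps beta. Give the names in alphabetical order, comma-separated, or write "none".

eta, mu, zeta

Target beta = [t=55, t=144].
Intermediaries M with M overlaps beta: delta.
Via delta — items with X after delta: eta, mu, zeta.
Union: eta, mu, zeta.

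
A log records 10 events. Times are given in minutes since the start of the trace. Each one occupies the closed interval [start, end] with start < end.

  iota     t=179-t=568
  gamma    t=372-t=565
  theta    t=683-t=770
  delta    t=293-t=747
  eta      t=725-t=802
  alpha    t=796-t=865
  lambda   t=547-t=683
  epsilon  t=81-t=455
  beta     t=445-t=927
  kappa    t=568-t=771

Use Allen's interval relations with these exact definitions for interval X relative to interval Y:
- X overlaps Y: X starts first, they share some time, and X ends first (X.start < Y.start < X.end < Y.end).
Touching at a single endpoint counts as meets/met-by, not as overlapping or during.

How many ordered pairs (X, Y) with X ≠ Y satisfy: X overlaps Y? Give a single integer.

Checking all 90 ordered pairs for relation 'overlaps'; matching pairs in alphabetical order:
(delta, beta): delta overlaps beta ✓
(delta, eta): delta overlaps eta ✓
(delta, kappa): delta overlaps kappa ✓
(delta, theta): delta overlaps theta ✓
(epsilon, beta): epsilon overlaps beta ✓
(epsilon, delta): epsilon overlaps delta ✓
(epsilon, gamma): epsilon overlaps gamma ✓
(epsilon, iota): epsilon overlaps iota ✓
(eta, alpha): eta overlaps alpha ✓
(gamma, beta): gamma overlaps beta ✓
(gamma, lambda): gamma overlaps lambda ✓
(iota, beta): iota overlaps beta ✓
(iota, delta): iota overlaps delta ✓
(iota, lambda): iota overlaps lambda ✓
(kappa, eta): kappa overlaps eta ✓
(lambda, kappa): lambda overlaps kappa ✓
(theta, eta): theta overlaps eta ✓
Count: 17.

17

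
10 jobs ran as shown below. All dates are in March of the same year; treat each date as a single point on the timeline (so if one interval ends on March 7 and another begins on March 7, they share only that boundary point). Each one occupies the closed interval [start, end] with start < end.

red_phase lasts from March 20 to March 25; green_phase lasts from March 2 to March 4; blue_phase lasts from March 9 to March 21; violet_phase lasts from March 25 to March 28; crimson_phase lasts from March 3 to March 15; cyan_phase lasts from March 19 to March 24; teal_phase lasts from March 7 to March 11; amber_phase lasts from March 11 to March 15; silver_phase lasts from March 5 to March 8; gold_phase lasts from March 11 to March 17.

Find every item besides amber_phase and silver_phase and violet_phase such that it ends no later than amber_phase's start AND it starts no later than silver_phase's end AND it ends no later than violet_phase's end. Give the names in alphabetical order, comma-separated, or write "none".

Conditions: its end is no later than amber_phase's start (X.end <= March 11) AND its start is no later than silver_phase's end (X.start <= March 8) AND its end is no later than violet_phase's end (X.end <= March 28).
blue_phase: end March 21 <= March 11? ✗; start March 9 <= March 8? ✗; end March 21 <= March 28? ✓ → no.
crimson_phase: end March 15 <= March 11? ✗; start March 3 <= March 8? ✓; end March 15 <= March 28? ✓ → no.
cyan_phase: end March 24 <= March 11? ✗; start March 19 <= March 8? ✗; end March 24 <= March 28? ✓ → no.
gold_phase: end March 17 <= March 11? ✗; start March 11 <= March 8? ✗; end March 17 <= March 28? ✓ → no.
green_phase: end March 4 <= March 11? ✓; start March 2 <= March 8? ✓; end March 4 <= March 28? ✓ → yes.
red_phase: end March 25 <= March 11? ✗; start March 20 <= March 8? ✗; end March 25 <= March 28? ✓ → no.
teal_phase: end March 11 <= March 11? ✓; start March 7 <= March 8? ✓; end March 11 <= March 28? ✓ → yes.
Result: green_phase, teal_phase.

green_phase, teal_phase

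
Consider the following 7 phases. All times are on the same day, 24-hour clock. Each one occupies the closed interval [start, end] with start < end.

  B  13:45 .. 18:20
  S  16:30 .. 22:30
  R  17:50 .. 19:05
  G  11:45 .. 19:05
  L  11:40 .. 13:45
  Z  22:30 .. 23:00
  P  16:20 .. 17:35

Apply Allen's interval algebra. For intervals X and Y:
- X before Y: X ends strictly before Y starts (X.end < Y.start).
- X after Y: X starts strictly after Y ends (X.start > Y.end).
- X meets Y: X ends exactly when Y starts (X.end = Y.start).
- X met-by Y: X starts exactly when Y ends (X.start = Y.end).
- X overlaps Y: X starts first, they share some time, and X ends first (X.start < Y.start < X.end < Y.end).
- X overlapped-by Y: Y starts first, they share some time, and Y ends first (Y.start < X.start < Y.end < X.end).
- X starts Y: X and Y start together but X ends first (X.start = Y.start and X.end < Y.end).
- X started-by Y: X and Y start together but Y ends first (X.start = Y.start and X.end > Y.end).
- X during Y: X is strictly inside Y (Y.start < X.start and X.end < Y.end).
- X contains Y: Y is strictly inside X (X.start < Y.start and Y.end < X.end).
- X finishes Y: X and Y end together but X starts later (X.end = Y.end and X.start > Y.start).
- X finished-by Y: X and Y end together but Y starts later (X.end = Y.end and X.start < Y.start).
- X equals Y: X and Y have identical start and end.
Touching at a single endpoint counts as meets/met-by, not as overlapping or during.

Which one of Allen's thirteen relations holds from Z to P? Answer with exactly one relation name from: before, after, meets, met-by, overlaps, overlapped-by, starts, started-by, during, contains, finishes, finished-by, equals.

Z = [22:30, 23:00]; P = [16:20, 17:35].
Compare endpoints: Z.start > P.start, Z.start > P.end, Z.end > P.start, Z.end > P.end.
That pattern is 'after'.

after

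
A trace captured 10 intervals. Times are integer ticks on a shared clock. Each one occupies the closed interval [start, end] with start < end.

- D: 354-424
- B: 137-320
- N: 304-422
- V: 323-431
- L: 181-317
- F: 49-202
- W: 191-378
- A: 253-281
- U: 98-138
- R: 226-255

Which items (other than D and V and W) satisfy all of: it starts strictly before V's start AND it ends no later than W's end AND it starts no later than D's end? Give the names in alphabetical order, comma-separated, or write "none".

A, B, F, L, R, U

Conditions: its start is strictly before V's start (X.start < 323) AND its end is no later than W's end (X.end <= 378) AND its start is no later than D's end (X.start <= 424).
A: start 253 < 323? ✓; end 281 <= 378? ✓; start 253 <= 424? ✓ → yes.
B: start 137 < 323? ✓; end 320 <= 378? ✓; start 137 <= 424? ✓ → yes.
F: start 49 < 323? ✓; end 202 <= 378? ✓; start 49 <= 424? ✓ → yes.
L: start 181 < 323? ✓; end 317 <= 378? ✓; start 181 <= 424? ✓ → yes.
N: start 304 < 323? ✓; end 422 <= 378? ✗; start 304 <= 424? ✓ → no.
R: start 226 < 323? ✓; end 255 <= 378? ✓; start 226 <= 424? ✓ → yes.
U: start 98 < 323? ✓; end 138 <= 378? ✓; start 98 <= 424? ✓ → yes.
Result: A, B, F, L, R, U.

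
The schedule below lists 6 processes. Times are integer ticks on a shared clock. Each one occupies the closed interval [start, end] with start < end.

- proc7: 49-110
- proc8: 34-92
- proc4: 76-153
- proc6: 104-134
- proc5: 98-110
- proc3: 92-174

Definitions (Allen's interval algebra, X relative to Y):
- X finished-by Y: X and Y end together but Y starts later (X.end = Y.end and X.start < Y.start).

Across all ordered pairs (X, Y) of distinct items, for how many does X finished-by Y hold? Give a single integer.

Checking all 30 ordered pairs for relation 'finished-by'; matching pairs in alphabetical order:
(proc7, proc5): proc7 finished-by proc5 ✓
Count: 1.

1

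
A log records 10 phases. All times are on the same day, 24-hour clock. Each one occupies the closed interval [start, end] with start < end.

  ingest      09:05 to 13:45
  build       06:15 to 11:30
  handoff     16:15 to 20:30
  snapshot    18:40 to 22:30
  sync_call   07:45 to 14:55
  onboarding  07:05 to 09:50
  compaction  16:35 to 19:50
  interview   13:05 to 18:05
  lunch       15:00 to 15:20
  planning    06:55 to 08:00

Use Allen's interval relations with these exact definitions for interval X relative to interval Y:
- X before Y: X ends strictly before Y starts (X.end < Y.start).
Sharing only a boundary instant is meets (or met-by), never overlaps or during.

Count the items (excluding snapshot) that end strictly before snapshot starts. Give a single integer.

Target snapshot = [18:40, 22:30].
build [06:15, 11:30] → before → counts.
compaction [16:35, 19:50] → overlaps → no.
handoff [16:15, 20:30] → overlaps → no.
ingest [09:05, 13:45] → before → counts.
interview [13:05, 18:05] → before → counts.
lunch [15:00, 15:20] → before → counts.
onboarding [07:05, 09:50] → before → counts.
planning [06:55, 08:00] → before → counts.
sync_call [07:45, 14:55] → before → counts.
Total: 7.

7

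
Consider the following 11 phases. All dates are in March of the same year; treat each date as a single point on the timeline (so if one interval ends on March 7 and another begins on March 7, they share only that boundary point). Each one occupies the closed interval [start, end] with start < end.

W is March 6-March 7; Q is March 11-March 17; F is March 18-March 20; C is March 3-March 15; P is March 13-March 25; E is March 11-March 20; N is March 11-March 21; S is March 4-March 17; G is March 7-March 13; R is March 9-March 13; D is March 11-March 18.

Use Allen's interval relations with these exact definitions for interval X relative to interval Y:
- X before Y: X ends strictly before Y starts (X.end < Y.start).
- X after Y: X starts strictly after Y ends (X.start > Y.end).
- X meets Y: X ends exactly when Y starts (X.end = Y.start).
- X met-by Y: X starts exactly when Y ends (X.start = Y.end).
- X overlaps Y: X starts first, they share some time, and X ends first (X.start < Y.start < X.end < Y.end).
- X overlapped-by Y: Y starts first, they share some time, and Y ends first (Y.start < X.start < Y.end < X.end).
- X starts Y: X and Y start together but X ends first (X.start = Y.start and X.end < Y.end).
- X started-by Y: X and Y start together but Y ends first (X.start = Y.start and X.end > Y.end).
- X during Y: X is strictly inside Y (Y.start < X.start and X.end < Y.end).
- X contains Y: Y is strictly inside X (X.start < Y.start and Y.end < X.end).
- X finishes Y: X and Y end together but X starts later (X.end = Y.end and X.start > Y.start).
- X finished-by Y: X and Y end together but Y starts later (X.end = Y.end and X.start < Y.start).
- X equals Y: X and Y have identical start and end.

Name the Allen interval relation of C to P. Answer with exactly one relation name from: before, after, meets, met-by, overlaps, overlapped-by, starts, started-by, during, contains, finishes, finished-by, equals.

C = [March 3, March 15]; P = [March 13, March 25].
Compare endpoints: C.start < P.start, C.start < P.end, C.end > P.start, C.end < P.end.
That pattern is 'overlaps'.

overlaps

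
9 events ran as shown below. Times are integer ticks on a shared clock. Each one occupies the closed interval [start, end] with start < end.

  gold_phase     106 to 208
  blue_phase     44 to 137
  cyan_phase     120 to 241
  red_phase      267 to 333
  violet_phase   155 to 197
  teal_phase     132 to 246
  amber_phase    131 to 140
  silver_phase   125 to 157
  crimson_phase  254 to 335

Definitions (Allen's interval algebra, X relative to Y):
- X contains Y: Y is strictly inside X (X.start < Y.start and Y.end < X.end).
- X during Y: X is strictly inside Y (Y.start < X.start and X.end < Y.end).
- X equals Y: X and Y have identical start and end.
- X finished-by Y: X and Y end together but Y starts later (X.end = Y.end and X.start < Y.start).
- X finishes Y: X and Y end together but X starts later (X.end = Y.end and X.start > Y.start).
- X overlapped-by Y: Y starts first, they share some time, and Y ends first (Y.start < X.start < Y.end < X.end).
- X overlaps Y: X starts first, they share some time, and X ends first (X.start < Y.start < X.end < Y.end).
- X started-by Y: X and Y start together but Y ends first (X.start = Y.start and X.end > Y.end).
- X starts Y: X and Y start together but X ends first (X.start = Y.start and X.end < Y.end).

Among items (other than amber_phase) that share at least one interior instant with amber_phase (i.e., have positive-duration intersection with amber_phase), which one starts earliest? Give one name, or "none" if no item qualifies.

blue_phase

Target amber_phase = [131, 140].
blue_phase [44, 137] → overlaps → candidate.
crimson_phase [254, 335] → after → excluded.
cyan_phase [120, 241] → contains → candidate.
gold_phase [106, 208] → contains → candidate.
red_phase [267, 333] → after → excluded.
silver_phase [125, 157] → contains → candidate.
teal_phase [132, 246] → overlapped-by → candidate.
violet_phase [155, 197] → after → excluded.
Among candidates, earliest start is 44 → blue_phase.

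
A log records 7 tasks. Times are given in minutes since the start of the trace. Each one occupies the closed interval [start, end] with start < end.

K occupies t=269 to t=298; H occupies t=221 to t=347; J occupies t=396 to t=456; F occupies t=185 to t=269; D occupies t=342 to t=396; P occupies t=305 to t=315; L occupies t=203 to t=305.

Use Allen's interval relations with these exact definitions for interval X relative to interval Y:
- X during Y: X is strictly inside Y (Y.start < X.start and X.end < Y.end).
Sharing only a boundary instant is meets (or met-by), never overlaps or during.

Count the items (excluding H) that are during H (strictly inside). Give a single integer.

Target H = [t=221, t=347].
D [t=342, t=396] → overlapped-by → no.
F [t=185, t=269] → overlaps → no.
J [t=396, t=456] → after → no.
K [t=269, t=298] → during → counts.
L [t=203, t=305] → overlaps → no.
P [t=305, t=315] → during → counts.
Total: 2.

2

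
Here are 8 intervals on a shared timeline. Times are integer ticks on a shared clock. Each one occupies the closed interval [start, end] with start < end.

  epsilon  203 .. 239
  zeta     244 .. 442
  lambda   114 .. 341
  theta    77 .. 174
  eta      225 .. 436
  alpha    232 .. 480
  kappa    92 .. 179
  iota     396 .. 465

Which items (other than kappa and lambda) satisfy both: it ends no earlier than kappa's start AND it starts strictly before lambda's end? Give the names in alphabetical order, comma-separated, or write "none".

Conditions: its end is no earlier than kappa's start (X.end >= 92) AND its start is strictly before lambda's end (X.start < 341).
alpha: end 480 >= 92? ✓; start 232 < 341? ✓ → yes.
epsilon: end 239 >= 92? ✓; start 203 < 341? ✓ → yes.
eta: end 436 >= 92? ✓; start 225 < 341? ✓ → yes.
iota: end 465 >= 92? ✓; start 396 < 341? ✗ → no.
theta: end 174 >= 92? ✓; start 77 < 341? ✓ → yes.
zeta: end 442 >= 92? ✓; start 244 < 341? ✓ → yes.
Result: alpha, epsilon, eta, theta, zeta.

alpha, epsilon, eta, theta, zeta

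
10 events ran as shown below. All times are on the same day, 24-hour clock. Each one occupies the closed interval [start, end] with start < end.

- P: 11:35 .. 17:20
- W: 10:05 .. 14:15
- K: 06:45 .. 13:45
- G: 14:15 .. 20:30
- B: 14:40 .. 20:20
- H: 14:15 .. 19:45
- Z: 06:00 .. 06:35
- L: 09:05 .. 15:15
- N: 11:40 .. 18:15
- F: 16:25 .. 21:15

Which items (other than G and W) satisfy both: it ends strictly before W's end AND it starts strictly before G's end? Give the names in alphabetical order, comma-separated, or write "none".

Conditions: its end is strictly before W's end (X.end < 14:15) AND its start is strictly before G's end (X.start < 20:30).
B: end 20:20 < 14:15? ✗; start 14:40 < 20:30? ✓ → no.
F: end 21:15 < 14:15? ✗; start 16:25 < 20:30? ✓ → no.
H: end 19:45 < 14:15? ✗; start 14:15 < 20:30? ✓ → no.
K: end 13:45 < 14:15? ✓; start 06:45 < 20:30? ✓ → yes.
L: end 15:15 < 14:15? ✗; start 09:05 < 20:30? ✓ → no.
N: end 18:15 < 14:15? ✗; start 11:40 < 20:30? ✓ → no.
P: end 17:20 < 14:15? ✗; start 11:35 < 20:30? ✓ → no.
Z: end 06:35 < 14:15? ✓; start 06:00 < 20:30? ✓ → yes.
Result: K, Z.

K, Z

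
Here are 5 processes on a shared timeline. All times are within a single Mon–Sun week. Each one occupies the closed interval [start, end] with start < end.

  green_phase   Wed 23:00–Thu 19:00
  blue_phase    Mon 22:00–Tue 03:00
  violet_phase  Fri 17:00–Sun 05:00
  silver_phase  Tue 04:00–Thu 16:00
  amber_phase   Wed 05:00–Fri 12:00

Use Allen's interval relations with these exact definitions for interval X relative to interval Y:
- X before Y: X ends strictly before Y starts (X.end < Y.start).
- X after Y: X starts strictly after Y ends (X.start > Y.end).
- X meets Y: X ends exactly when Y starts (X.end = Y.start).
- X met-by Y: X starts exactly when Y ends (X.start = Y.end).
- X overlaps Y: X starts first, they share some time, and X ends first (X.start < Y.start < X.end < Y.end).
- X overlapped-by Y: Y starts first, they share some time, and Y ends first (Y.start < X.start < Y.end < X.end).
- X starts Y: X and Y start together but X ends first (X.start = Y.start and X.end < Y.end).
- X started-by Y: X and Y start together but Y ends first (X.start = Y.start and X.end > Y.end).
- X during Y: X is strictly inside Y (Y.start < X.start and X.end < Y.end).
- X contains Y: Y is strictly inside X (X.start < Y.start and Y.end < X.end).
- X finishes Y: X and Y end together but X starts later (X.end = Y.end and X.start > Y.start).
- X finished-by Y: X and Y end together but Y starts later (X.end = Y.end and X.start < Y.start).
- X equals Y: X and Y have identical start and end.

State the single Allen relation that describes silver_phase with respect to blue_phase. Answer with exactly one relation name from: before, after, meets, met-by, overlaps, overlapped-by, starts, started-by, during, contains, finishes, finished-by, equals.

after

silver_phase = [Tue 04:00, Thu 16:00]; blue_phase = [Mon 22:00, Tue 03:00].
Compare endpoints: silver_phase.start > blue_phase.start, silver_phase.start > blue_phase.end, silver_phase.end > blue_phase.start, silver_phase.end > blue_phase.end.
That pattern is 'after'.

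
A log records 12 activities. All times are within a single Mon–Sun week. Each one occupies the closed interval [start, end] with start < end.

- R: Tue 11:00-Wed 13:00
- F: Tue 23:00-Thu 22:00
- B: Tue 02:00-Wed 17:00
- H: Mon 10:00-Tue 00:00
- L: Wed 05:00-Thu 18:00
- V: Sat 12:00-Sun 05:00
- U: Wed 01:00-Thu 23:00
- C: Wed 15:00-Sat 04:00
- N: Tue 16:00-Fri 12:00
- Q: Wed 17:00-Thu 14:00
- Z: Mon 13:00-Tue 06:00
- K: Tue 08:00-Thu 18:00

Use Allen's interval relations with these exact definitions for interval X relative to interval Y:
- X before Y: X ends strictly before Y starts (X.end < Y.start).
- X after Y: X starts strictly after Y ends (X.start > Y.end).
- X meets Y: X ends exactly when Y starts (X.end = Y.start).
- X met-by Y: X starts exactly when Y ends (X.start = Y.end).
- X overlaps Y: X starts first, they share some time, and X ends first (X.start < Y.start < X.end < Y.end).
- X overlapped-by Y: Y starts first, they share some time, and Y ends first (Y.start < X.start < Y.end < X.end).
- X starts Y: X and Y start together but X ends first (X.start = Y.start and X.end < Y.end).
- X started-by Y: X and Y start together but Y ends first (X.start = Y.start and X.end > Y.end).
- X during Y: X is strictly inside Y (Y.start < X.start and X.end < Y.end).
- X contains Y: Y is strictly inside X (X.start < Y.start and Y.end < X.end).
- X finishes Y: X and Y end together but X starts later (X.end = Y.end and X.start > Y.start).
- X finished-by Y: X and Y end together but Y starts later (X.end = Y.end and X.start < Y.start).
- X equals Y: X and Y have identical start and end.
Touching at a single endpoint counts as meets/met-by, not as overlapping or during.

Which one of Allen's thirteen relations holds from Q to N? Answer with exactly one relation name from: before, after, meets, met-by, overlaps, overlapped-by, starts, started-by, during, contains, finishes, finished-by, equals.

during

Q = [Wed 17:00, Thu 14:00]; N = [Tue 16:00, Fri 12:00].
Compare endpoints: Q.start > N.start, Q.start < N.end, Q.end > N.start, Q.end < N.end.
That pattern is 'during'.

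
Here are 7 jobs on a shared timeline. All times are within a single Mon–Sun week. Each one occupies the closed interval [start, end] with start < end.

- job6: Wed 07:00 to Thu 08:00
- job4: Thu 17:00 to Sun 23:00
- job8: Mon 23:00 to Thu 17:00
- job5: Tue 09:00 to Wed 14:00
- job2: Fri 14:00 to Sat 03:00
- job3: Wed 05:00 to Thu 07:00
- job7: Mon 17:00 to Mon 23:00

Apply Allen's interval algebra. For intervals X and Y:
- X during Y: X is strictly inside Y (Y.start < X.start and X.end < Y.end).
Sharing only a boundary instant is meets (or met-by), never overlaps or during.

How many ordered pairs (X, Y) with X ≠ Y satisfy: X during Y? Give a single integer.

Checking all 42 ordered pairs for relation 'during'; matching pairs in alphabetical order:
(job2, job4): job2 during job4 ✓
(job3, job8): job3 during job8 ✓
(job5, job8): job5 during job8 ✓
(job6, job8): job6 during job8 ✓
Count: 4.

4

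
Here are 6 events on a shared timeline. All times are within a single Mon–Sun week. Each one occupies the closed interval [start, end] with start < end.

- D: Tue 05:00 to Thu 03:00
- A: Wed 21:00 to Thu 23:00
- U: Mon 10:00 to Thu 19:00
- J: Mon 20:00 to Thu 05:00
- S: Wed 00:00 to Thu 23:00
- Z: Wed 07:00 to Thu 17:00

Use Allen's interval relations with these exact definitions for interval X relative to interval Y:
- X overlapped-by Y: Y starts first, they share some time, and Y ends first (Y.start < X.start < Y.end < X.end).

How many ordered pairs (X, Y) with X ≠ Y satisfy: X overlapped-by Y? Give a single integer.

Checking all 30 ordered pairs for relation 'overlapped-by'; matching pairs in alphabetical order:
(A, D): A overlapped-by D ✓
(A, J): A overlapped-by J ✓
(A, U): A overlapped-by U ✓
(A, Z): A overlapped-by Z ✓
(S, D): S overlapped-by D ✓
(S, J): S overlapped-by J ✓
(S, U): S overlapped-by U ✓
(Z, D): Z overlapped-by D ✓
(Z, J): Z overlapped-by J ✓
Count: 9.

9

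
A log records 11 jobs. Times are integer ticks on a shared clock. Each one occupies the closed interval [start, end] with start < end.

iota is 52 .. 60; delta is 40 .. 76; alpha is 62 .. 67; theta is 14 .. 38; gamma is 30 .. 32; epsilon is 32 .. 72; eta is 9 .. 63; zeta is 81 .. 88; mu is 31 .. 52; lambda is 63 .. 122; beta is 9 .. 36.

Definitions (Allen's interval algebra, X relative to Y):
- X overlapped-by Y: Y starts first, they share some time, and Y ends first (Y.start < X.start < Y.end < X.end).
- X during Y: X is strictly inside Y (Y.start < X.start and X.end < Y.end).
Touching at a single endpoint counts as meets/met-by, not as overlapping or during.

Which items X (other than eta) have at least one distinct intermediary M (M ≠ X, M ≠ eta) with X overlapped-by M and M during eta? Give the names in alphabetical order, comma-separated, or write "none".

Target eta = [9, 63].
Intermediaries M with M during eta: gamma, iota, mu, theta.
Via gamma — items with X overlapped-by gamma: mu.
Via iota — items with X overlapped-by iota: none.
Via mu — items with X overlapped-by mu: delta, epsilon.
Via theta — items with X overlapped-by theta: epsilon, mu.
Union: delta, epsilon, mu.

delta, epsilon, mu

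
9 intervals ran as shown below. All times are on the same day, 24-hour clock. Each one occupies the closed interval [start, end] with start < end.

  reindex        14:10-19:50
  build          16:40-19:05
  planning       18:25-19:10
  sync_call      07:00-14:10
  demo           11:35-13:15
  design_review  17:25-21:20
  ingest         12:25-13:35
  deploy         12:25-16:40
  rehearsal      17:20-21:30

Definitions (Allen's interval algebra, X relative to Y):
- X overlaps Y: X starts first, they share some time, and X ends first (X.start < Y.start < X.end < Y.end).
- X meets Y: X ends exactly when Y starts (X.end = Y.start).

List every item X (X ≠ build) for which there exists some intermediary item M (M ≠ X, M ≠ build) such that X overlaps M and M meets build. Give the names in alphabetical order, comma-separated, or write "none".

demo, sync_call

Target build = [16:40, 19:05].
Intermediaries M with M meets build: deploy.
Via deploy — items with X overlaps deploy: demo, sync_call.
Union: demo, sync_call.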